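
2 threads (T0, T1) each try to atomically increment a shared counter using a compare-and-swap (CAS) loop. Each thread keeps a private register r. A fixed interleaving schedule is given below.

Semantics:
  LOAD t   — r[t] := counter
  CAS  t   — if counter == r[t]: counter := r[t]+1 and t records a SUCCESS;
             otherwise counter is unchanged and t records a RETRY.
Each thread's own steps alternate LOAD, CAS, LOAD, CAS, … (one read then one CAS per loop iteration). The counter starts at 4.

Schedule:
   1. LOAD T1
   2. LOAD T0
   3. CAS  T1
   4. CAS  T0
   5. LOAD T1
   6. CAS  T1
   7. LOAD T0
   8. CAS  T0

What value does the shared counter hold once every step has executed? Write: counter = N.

counter = 7

#1 T1 reads 4
#2 T0 reads 4
#3 T1 CAS(4→5) writes; counter now 5
#4 T0 CAS(4→5) fails; counter now 5
#5 T1 reads 5
#6 T1 CAS(5→6) writes; counter now 6
#7 T0 reads 6
#8 T0 CAS(6→7) writes; counter now 7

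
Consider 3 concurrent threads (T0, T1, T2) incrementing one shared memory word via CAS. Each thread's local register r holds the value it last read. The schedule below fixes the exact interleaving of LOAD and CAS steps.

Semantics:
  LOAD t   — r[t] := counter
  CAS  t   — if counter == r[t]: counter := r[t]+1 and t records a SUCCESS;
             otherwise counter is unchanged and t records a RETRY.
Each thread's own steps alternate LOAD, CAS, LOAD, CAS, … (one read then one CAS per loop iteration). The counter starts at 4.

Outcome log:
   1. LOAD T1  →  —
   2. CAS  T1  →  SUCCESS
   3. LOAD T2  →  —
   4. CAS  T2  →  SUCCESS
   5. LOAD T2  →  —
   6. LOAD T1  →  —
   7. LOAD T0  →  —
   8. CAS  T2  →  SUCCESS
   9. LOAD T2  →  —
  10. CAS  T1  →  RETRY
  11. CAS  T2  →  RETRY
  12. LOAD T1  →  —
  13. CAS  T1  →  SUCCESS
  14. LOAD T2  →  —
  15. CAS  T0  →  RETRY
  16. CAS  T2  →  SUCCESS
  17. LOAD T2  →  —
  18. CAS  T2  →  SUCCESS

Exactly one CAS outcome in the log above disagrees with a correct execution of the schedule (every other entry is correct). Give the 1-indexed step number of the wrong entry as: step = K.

step = 11

Reference trace:
   1) LOAD T1:  M=4  r_T1=4
   2) CAS  T1:  M=5  r_T1=4 ✓
   3) LOAD T2:  M=5  r_T2=5
   4) CAS  T2:  M=6  r_T2=5 ✓
   5) LOAD T2:  M=6  r_T2=6
   6) LOAD T1:  M=6  r_T1=6
   7) LOAD T0:  M=6  r_T0=6
   8) CAS  T2:  M=7  r_T2=6 ✓
   9) LOAD T2:  M=7  r_T2=7
  10) CAS  T1:  M=7  r_T1=6 ✗
  11) CAS  T2:  M=8  r_T2=7 ✓
  12) LOAD T1:  M=8  r_T1=8
  13) CAS  T1:  M=9  r_T1=8 ✓
  14) LOAD T2:  M=9  r_T2=9
  15) CAS  T0:  M=9  r_T0=6 ✗
  16) CAS  T2:  M=10  r_T2=9 ✓
  17) LOAD T2:  M=10  r_T2=10
  18) CAS  T2:  M=11  r_T2=10 ✓
Mismatch at 11.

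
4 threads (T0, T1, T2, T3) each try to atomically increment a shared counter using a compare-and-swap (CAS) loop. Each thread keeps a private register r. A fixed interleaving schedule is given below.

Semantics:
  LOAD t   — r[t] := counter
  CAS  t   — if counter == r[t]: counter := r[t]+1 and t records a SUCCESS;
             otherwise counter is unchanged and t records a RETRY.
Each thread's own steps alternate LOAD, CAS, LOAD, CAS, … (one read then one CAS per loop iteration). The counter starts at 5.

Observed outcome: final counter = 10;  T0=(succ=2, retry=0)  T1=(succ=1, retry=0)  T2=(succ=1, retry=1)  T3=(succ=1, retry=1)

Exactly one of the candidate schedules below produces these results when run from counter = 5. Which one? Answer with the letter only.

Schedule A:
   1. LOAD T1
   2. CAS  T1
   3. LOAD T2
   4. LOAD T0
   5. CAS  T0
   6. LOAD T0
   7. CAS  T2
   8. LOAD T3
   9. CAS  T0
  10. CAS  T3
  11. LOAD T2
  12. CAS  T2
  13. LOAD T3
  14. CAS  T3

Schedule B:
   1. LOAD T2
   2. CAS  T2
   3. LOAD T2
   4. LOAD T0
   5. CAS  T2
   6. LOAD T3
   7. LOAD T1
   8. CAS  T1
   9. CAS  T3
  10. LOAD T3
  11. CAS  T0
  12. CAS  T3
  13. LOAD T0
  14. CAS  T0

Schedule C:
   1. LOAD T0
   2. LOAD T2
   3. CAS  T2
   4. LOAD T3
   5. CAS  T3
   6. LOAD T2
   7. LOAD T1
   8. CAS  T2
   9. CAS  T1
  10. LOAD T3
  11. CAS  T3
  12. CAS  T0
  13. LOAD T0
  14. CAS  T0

A

Tracing schedule A:
T1 LOAD — after: cnt=5, r=5 — load
T1 CAS — after: cnt=6, r=5 — ok
T2 LOAD — after: cnt=6, r=6 — load
T0 LOAD — after: cnt=6, r=6 — load
T0 CAS — after: cnt=7, r=6 — ok
T0 LOAD — after: cnt=7, r=7 — load
T2 CAS — after: cnt=7, r=6 — retry
T3 LOAD — after: cnt=7, r=7 — load
T0 CAS — after: cnt=8, r=7 — ok
T3 CAS — after: cnt=8, r=7 — retry
T2 LOAD — after: cnt=8, r=8 — load
T2 CAS — after: cnt=9, r=8 — ok
T3 LOAD — after: cnt=9, r=9 — load
T3 CAS — after: cnt=10, r=9 — ok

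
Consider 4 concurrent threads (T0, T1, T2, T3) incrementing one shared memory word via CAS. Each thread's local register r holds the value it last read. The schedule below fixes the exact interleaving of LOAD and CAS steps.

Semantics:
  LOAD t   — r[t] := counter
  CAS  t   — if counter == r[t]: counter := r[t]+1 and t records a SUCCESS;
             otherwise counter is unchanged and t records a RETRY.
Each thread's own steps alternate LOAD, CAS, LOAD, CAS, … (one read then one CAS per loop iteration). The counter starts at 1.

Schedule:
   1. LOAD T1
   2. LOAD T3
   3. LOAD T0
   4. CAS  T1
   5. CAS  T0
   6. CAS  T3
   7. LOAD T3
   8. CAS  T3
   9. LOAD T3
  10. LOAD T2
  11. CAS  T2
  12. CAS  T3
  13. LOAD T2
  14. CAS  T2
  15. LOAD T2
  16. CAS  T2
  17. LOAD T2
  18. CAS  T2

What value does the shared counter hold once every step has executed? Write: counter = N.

   1) LOAD T1:  M=1  r_T1=1
   2) LOAD T3:  M=1  r_T3=1
   3) LOAD T0:  M=1  r_T0=1
   4) CAS  T1:  M=2  r_T1=1 ✓
   5) CAS  T0:  M=2  r_T0=1 ✗
   6) CAS  T3:  M=2  r_T3=1 ✗
   7) LOAD T3:  M=2  r_T3=2
   8) CAS  T3:  M=3  r_T3=2 ✓
   9) LOAD T3:  M=3  r_T3=3
  10) LOAD T2:  M=3  r_T2=3
  11) CAS  T2:  M=4  r_T2=3 ✓
  12) CAS  T3:  M=4  r_T3=3 ✗
  13) LOAD T2:  M=4  r_T2=4
  14) CAS  T2:  M=5  r_T2=4 ✓
  15) LOAD T2:  M=5  r_T2=5
  16) CAS  T2:  M=6  r_T2=5 ✓
  17) LOAD T2:  M=6  r_T2=6
  18) CAS  T2:  M=7  r_T2=6 ✓

counter = 7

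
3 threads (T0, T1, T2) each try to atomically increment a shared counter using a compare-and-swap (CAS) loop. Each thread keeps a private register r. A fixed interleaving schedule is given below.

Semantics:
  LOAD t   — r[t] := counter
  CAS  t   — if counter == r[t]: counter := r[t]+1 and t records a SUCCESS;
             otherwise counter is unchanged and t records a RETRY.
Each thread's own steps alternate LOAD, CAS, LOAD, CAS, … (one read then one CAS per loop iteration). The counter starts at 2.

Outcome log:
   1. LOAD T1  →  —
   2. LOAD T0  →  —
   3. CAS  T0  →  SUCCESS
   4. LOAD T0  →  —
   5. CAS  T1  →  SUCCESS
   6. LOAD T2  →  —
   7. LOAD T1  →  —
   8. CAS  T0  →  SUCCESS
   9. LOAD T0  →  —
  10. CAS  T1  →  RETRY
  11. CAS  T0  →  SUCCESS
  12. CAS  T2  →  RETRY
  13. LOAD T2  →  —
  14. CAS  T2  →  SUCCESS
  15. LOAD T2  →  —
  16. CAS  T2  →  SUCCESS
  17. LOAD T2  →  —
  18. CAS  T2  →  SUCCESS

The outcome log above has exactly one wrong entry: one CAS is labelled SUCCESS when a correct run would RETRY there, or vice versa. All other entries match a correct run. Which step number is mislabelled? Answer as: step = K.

step = 5

Correct run:
#1 T1 reads 2
#2 T0 reads 2
#3 T0 CAS(2→3) writes; counter now 3
#4 T0 reads 3
#5 T1 CAS(2→3) fails; counter now 3
#6 T2 reads 3
#7 T1 reads 3
#8 T0 CAS(3→4) writes; counter now 4
#9 T0 reads 4
#10 T1 CAS(3→4) fails; counter now 4
#11 T0 CAS(4→5) writes; counter now 5
#12 T2 CAS(3→4) fails; counter now 5
#13 T2 reads 5
#14 T2 CAS(5→6) writes; counter now 6
#15 T2 reads 6
#16 T2 CAS(6→7) writes; counter now 7
#17 T2 reads 7
#18 T2 CAS(7→8) writes; counter now 8
Mismatch at 5.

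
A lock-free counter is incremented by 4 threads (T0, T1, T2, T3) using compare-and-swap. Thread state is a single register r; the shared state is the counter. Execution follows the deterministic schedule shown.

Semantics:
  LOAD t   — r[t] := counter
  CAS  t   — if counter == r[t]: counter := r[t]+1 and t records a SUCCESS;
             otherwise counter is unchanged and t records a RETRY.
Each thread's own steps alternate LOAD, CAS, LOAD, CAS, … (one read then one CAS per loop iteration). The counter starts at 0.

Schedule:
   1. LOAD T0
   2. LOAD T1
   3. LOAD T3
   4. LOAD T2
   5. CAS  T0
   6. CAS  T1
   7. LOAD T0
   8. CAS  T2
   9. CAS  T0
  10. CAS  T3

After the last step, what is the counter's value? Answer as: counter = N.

[1] T0.load  rd  (counter 0, T0.r 0)
[2] T1.load  rd  (counter 0, T1.r 0)
[3] T3.load  rd  (counter 0, T3.r 0)
[4] T2.load  rd  (counter 0, T2.r 0)
[5] T0.cas  hit  (counter 1, T0.r 0)
[6] T1.cas  miss  (counter 1, T1.r 0)
[7] T0.load  rd  (counter 1, T0.r 1)
[8] T2.cas  miss  (counter 1, T2.r 0)
[9] T0.cas  hit  (counter 2, T0.r 1)
[10] T3.cas  miss  (counter 2, T3.r 0)

counter = 2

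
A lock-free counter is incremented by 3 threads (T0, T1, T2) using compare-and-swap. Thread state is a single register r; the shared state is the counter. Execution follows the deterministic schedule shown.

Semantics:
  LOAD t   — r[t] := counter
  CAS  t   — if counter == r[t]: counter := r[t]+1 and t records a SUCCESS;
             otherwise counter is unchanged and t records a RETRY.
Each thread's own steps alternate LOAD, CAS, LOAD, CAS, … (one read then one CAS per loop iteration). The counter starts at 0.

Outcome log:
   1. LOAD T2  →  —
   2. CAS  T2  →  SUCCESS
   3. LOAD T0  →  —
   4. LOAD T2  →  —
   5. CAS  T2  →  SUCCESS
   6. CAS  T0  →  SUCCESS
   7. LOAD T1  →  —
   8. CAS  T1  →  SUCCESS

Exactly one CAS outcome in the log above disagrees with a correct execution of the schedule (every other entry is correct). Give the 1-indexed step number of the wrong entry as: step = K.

step = 6

Correct run:
   1) LOAD T2:  M=0  r_T2=0
   2) CAS  T2:  M=1  r_T2=0 ✓
   3) LOAD T0:  M=1  r_T0=1
   4) LOAD T2:  M=1  r_T2=1
   5) CAS  T2:  M=2  r_T2=1 ✓
   6) CAS  T0:  M=2  r_T0=1 ✗
   7) LOAD T1:  M=2  r_T1=2
   8) CAS  T1:  M=3  r_T1=2 ✓
Log disagrees first at step 6.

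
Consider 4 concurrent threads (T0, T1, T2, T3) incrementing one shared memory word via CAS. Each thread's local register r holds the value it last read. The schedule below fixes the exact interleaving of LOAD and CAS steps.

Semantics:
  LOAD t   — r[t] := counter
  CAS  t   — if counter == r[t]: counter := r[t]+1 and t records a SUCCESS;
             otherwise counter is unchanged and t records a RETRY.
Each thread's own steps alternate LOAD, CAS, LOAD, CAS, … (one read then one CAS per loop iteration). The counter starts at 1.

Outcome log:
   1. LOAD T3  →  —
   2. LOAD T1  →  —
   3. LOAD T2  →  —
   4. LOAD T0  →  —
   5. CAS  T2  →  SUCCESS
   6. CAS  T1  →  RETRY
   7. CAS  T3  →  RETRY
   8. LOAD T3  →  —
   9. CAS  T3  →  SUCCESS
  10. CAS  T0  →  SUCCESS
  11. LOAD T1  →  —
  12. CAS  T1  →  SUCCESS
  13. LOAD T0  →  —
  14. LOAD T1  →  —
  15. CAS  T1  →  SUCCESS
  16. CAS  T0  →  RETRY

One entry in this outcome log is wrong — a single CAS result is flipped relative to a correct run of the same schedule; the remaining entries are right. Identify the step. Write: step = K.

step = 10

Re-executing:
1. LOAD T3 → mem=1 r[T3]=1 [LOAD]
2. LOAD T1 → mem=1 r[T1]=1 [LOAD]
3. LOAD T2 → mem=1 r[T2]=1 [LOAD]
4. LOAD T0 → mem=1 r[T0]=1 [LOAD]
5. CAS T2 → mem=2 r[T2]=1 [OK]
6. CAS T1 → mem=2 r[T1]=1 [RETRY]
7. CAS T3 → mem=2 r[T3]=1 [RETRY]
8. LOAD T3 → mem=2 r[T3]=2 [LOAD]
9. CAS T3 → mem=3 r[T3]=2 [OK]
10. CAS T0 → mem=3 r[T0]=1 [RETRY]
11. LOAD T1 → mem=3 r[T1]=3 [LOAD]
12. CAS T1 → mem=4 r[T1]=3 [OK]
13. LOAD T0 → mem=4 r[T0]=4 [LOAD]
14. LOAD T1 → mem=4 r[T1]=4 [LOAD]
15. CAS T1 → mem=5 r[T1]=4 [OK]
16. CAS T0 → mem=5 r[T0]=4 [RETRY]
Mismatch at 10.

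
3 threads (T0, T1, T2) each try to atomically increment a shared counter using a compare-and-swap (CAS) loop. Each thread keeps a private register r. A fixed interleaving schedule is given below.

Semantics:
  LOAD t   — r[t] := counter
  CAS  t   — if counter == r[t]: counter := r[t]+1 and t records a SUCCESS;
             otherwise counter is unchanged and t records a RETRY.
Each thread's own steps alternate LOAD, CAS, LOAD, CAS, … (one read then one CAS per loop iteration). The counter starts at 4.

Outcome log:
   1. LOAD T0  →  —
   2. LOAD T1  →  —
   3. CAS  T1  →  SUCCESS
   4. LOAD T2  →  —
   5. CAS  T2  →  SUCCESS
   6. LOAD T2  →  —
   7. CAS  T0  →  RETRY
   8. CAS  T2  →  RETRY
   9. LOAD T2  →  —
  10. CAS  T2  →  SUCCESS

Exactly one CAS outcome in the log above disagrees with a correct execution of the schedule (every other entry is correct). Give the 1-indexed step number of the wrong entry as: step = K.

Correct run:
1. LOAD T0 → mem=4 r[T0]=4 [LOAD]
2. LOAD T1 → mem=4 r[T1]=4 [LOAD]
3. CAS T1 → mem=5 r[T1]=4 [OK]
4. LOAD T2 → mem=5 r[T2]=5 [LOAD]
5. CAS T2 → mem=6 r[T2]=5 [OK]
6. LOAD T2 → mem=6 r[T2]=6 [LOAD]
7. CAS T0 → mem=6 r[T0]=4 [RETRY]
8. CAS T2 → mem=7 r[T2]=6 [OK]
9. LOAD T2 → mem=7 r[T2]=7 [LOAD]
10. CAS T2 → mem=8 r[T2]=7 [OK]
Flip is step 8.

step = 8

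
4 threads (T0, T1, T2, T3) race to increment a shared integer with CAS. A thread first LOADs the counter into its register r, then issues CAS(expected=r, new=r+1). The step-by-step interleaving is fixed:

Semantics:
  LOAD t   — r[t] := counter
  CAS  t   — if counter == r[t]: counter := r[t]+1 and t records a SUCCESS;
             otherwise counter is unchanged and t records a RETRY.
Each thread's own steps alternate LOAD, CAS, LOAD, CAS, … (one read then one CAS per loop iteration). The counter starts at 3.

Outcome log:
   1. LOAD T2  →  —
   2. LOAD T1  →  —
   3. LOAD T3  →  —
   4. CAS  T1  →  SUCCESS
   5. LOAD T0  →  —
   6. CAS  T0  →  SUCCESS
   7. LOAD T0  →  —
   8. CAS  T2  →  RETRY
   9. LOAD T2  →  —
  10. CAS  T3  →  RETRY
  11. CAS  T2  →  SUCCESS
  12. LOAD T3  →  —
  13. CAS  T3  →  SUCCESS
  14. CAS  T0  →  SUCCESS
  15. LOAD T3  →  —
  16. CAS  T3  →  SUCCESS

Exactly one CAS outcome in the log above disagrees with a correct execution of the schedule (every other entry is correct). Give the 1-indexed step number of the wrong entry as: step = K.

step = 14

Reference trace:
1. LOAD T2 → mem=3 r[T2]=3 [LOAD]
2. LOAD T1 → mem=3 r[T1]=3 [LOAD]
3. LOAD T3 → mem=3 r[T3]=3 [LOAD]
4. CAS T1 → mem=4 r[T1]=3 [OK]
5. LOAD T0 → mem=4 r[T0]=4 [LOAD]
6. CAS T0 → mem=5 r[T0]=4 [OK]
7. LOAD T0 → mem=5 r[T0]=5 [LOAD]
8. CAS T2 → mem=5 r[T2]=3 [RETRY]
9. LOAD T2 → mem=5 r[T2]=5 [LOAD]
10. CAS T3 → mem=5 r[T3]=3 [RETRY]
11. CAS T2 → mem=6 r[T2]=5 [OK]
12. LOAD T3 → mem=6 r[T3]=6 [LOAD]
13. CAS T3 → mem=7 r[T3]=6 [OK]
14. CAS T0 → mem=7 r[T0]=5 [RETRY]
15. LOAD T3 → mem=7 r[T3]=7 [LOAD]
16. CAS T3 → mem=8 r[T3]=7 [OK]
Log disagrees first at step 14.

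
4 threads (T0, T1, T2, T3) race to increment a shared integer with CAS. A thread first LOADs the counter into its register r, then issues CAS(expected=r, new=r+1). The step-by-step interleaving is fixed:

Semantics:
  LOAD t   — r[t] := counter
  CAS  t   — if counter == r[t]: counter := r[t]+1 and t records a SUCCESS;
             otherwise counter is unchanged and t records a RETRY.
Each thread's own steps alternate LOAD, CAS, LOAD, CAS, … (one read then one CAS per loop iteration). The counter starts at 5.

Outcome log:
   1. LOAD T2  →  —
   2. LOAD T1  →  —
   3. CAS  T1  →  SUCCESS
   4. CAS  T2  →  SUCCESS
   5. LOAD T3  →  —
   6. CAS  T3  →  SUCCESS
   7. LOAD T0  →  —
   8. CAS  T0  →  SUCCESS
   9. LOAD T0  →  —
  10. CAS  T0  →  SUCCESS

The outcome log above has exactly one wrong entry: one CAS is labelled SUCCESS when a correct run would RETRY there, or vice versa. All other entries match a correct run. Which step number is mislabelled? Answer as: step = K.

Re-executing:
step 1: T2 LOAD ⇒ load; ctr=5 reg=5
step 2: T1 LOAD ⇒ load; ctr=5 reg=5
step 3: T1 CAS ⇒ ok; ctr=6 reg=5
step 4: T2 CAS ⇒ retry; ctr=6 reg=5
step 5: T3 LOAD ⇒ load; ctr=6 reg=6
step 6: T3 CAS ⇒ ok; ctr=7 reg=6
step 7: T0 LOAD ⇒ load; ctr=7 reg=7
step 8: T0 CAS ⇒ ok; ctr=8 reg=7
step 9: T0 LOAD ⇒ load; ctr=8 reg=8
step 10: T0 CAS ⇒ ok; ctr=9 reg=8
Flip is step 4.

step = 4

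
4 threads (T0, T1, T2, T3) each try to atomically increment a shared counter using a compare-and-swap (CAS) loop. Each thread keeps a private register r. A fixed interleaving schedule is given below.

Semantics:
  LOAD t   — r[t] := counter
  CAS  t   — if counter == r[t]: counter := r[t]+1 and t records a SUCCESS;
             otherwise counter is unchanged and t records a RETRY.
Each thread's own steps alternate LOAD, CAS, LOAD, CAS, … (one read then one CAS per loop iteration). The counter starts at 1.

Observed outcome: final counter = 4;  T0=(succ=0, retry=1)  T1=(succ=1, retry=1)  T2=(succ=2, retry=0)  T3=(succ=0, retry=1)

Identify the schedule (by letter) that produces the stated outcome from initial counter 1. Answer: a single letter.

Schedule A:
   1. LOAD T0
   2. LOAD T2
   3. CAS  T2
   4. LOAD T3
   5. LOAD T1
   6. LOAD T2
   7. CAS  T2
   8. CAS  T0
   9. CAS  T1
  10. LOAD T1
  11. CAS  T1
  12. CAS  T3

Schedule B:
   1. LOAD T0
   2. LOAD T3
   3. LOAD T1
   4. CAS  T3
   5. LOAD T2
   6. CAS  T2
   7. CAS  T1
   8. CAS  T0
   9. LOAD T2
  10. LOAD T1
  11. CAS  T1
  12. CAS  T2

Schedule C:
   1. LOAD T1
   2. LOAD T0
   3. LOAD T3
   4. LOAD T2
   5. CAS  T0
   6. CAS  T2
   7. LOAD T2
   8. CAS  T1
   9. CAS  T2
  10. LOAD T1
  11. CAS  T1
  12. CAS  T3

A

Tracing schedule A:
step 1: T0 LOAD ⇒ load; ctr=1 reg=1
step 2: T2 LOAD ⇒ load; ctr=1 reg=1
step 3: T2 CAS ⇒ ok; ctr=2 reg=1
step 4: T3 LOAD ⇒ load; ctr=2 reg=2
step 5: T1 LOAD ⇒ load; ctr=2 reg=2
step 6: T2 LOAD ⇒ load; ctr=2 reg=2
step 7: T2 CAS ⇒ ok; ctr=3 reg=2
step 8: T0 CAS ⇒ retry; ctr=3 reg=1
step 9: T1 CAS ⇒ retry; ctr=3 reg=2
step 10: T1 LOAD ⇒ load; ctr=3 reg=3
step 11: T1 CAS ⇒ ok; ctr=4 reg=3
step 12: T3 CAS ⇒ retry; ctr=4 reg=2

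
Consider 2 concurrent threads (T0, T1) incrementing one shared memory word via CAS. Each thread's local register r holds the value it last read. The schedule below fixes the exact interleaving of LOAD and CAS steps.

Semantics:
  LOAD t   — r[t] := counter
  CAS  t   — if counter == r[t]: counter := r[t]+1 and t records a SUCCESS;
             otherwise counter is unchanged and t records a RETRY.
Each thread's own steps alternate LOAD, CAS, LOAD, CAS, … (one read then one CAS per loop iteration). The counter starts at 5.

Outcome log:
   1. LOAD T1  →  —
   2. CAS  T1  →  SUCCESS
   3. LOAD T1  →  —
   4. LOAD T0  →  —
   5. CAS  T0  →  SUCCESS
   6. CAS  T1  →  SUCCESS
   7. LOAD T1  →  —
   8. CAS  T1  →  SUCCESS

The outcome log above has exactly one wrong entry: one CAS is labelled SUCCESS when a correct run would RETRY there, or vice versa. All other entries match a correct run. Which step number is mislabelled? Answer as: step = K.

step = 6

Re-executing:
step 1: T1 LOAD ⇒ load; ctr=5 reg=5
step 2: T1 CAS ⇒ ok; ctr=6 reg=5
step 3: T1 LOAD ⇒ load; ctr=6 reg=6
step 4: T0 LOAD ⇒ load; ctr=6 reg=6
step 5: T0 CAS ⇒ ok; ctr=7 reg=6
step 6: T1 CAS ⇒ retry; ctr=7 reg=6
step 7: T1 LOAD ⇒ load; ctr=7 reg=7
step 8: T1 CAS ⇒ ok; ctr=8 reg=7
Log disagrees first at step 6.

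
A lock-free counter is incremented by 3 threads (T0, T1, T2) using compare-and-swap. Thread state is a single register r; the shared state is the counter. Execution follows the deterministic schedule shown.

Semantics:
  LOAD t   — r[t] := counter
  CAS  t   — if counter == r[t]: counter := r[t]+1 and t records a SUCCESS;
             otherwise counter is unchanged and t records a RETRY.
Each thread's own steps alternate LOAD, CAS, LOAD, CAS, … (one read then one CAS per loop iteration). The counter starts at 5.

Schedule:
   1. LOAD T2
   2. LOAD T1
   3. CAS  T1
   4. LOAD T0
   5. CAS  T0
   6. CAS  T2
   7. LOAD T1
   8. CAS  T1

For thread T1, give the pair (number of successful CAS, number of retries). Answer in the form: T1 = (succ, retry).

[1] T2.load  rd  (counter 5, T2.r 5)
[2] T1.load  rd  (counter 5, T1.r 5)
[3] T1.cas  hit  (counter 6, T1.r 5)
[4] T0.load  rd  (counter 6, T0.r 6)
[5] T0.cas  hit  (counter 7, T0.r 6)
[6] T2.cas  miss  (counter 7, T2.r 5)
[7] T1.load  rd  (counter 7, T1.r 7)
[8] T1.cas  hit  (counter 8, T1.r 7)

T1 = (2, 0)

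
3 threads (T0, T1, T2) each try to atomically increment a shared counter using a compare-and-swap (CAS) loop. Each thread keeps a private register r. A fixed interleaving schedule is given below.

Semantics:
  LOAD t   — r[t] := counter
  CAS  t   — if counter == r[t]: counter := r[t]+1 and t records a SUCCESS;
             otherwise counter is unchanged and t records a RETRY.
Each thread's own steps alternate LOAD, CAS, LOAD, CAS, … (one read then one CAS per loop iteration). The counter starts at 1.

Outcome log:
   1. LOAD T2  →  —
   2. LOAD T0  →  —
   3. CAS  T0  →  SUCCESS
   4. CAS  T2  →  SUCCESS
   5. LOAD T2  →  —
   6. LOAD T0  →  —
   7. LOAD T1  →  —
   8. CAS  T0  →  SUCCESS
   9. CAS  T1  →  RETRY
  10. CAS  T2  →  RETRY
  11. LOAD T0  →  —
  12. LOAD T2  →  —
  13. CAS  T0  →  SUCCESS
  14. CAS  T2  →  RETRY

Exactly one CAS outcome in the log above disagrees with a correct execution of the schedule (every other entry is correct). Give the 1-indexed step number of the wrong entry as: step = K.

step = 4

Reference trace:
[1] T2.load  rd  (counter 1, T2.r 1)
[2] T0.load  rd  (counter 1, T0.r 1)
[3] T0.cas  hit  (counter 2, T0.r 1)
[4] T2.cas  miss  (counter 2, T2.r 1)
[5] T2.load  rd  (counter 2, T2.r 2)
[6] T0.load  rd  (counter 2, T0.r 2)
[7] T1.load  rd  (counter 2, T1.r 2)
[8] T0.cas  hit  (counter 3, T0.r 2)
[9] T1.cas  miss  (counter 3, T1.r 2)
[10] T2.cas  miss  (counter 3, T2.r 2)
[11] T0.load  rd  (counter 3, T0.r 3)
[12] T2.load  rd  (counter 3, T2.r 3)
[13] T0.cas  hit  (counter 4, T0.r 3)
[14] T2.cas  miss  (counter 4, T2.r 3)
Flip is step 4.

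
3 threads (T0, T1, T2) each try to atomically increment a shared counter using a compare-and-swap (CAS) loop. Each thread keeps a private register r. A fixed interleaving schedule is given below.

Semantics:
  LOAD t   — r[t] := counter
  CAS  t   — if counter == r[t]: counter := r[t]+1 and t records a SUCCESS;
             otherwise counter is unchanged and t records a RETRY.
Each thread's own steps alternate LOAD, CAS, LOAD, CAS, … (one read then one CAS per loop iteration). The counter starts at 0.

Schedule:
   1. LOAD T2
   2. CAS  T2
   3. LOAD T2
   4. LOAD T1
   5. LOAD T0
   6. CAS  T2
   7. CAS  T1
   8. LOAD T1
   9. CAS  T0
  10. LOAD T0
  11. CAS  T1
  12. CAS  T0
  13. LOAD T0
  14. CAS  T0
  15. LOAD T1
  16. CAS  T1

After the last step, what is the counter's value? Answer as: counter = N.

counter = 5

T2 LOAD — after: cnt=0, r=0 — load
T2 CAS — after: cnt=1, r=0 — ok
T2 LOAD — after: cnt=1, r=1 — load
T1 LOAD — after: cnt=1, r=1 — load
T0 LOAD — after: cnt=1, r=1 — load
T2 CAS — after: cnt=2, r=1 — ok
T1 CAS — after: cnt=2, r=1 — retry
T1 LOAD — after: cnt=2, r=2 — load
T0 CAS — after: cnt=2, r=1 — retry
T0 LOAD — after: cnt=2, r=2 — load
T1 CAS — after: cnt=3, r=2 — ok
T0 CAS — after: cnt=3, r=2 — retry
T0 LOAD — after: cnt=3, r=3 — load
T0 CAS — after: cnt=4, r=3 — ok
T1 LOAD — after: cnt=4, r=4 — load
T1 CAS — after: cnt=5, r=4 — ok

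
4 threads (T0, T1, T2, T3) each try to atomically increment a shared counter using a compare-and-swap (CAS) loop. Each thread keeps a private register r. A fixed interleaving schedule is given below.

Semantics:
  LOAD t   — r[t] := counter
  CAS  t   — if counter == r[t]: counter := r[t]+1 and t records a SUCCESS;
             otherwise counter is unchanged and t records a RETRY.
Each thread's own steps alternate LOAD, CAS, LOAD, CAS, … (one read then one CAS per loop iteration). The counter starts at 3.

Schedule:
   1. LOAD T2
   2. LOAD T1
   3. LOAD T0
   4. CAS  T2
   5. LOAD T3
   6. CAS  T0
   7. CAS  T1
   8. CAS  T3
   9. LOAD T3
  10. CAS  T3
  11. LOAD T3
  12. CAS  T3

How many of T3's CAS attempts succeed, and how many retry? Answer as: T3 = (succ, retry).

T2 LOAD — after: cnt=3, r=3 — load
T1 LOAD — after: cnt=3, r=3 — load
T0 LOAD — after: cnt=3, r=3 — load
T2 CAS — after: cnt=4, r=3 — ok
T3 LOAD — after: cnt=4, r=4 — load
T0 CAS — after: cnt=4, r=3 — retry
T1 CAS — after: cnt=4, r=3 — retry
T3 CAS — after: cnt=5, r=4 — ok
T3 LOAD — after: cnt=5, r=5 — load
T3 CAS — after: cnt=6, r=5 — ok
T3 LOAD — after: cnt=6, r=6 — load
T3 CAS — after: cnt=7, r=6 — ok

T3 = (3, 0)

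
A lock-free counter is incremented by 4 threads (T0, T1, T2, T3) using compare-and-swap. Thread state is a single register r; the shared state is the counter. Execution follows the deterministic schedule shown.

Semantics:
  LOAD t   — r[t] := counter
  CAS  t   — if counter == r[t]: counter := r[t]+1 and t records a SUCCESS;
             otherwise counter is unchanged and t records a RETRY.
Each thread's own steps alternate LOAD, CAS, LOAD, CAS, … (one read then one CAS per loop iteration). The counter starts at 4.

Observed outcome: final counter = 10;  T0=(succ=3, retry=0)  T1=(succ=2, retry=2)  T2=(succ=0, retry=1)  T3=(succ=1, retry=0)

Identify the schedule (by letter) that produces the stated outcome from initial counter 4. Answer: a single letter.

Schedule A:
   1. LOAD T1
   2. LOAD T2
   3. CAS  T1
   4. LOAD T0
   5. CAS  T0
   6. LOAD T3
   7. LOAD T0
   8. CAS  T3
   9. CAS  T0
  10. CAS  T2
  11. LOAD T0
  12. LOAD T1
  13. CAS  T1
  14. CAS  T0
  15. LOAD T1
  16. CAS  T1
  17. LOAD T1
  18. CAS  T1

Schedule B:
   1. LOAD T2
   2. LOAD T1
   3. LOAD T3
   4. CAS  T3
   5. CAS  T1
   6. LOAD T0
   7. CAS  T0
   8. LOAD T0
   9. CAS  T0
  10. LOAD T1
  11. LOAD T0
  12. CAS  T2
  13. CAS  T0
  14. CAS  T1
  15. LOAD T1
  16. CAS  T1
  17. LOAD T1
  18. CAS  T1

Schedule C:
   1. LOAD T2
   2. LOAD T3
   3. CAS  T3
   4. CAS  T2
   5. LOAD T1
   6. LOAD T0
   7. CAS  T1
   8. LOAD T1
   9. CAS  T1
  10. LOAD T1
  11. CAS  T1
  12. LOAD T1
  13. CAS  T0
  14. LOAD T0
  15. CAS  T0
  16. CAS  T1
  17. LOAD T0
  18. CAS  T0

B

Simulating candidate B:
#1 T2 reads 4
#2 T1 reads 4
#3 T3 reads 4
#4 T3 CAS(4→5) writes; counter now 5
#5 T1 CAS(4→5) fails; counter now 5
#6 T0 reads 5
#7 T0 CAS(5→6) writes; counter now 6
#8 T0 reads 6
#9 T0 CAS(6→7) writes; counter now 7
#10 T1 reads 7
#11 T0 reads 7
#12 T2 CAS(4→5) fails; counter now 7
#13 T0 CAS(7→8) writes; counter now 8
#14 T1 CAS(7→8) fails; counter now 8
#15 T1 reads 8
#16 T1 CAS(8→9) writes; counter now 9
#17 T1 reads 9
#18 T1 CAS(9→10) writes; counter now 10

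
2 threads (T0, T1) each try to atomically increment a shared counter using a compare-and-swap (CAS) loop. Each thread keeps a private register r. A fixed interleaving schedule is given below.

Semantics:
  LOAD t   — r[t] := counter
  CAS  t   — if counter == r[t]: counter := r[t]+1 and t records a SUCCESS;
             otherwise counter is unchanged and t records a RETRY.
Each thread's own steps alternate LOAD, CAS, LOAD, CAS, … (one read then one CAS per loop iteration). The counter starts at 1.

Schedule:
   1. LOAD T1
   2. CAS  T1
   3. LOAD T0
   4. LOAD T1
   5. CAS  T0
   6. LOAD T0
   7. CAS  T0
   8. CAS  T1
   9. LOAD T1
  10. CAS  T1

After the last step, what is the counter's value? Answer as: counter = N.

counter = 5

T1 LOAD — after: cnt=1, r=1 — load
T1 CAS — after: cnt=2, r=1 — ok
T0 LOAD — after: cnt=2, r=2 — load
T1 LOAD — after: cnt=2, r=2 — load
T0 CAS — after: cnt=3, r=2 — ok
T0 LOAD — after: cnt=3, r=3 — load
T0 CAS — after: cnt=4, r=3 — ok
T1 CAS — after: cnt=4, r=2 — retry
T1 LOAD — after: cnt=4, r=4 — load
T1 CAS — after: cnt=5, r=4 — ok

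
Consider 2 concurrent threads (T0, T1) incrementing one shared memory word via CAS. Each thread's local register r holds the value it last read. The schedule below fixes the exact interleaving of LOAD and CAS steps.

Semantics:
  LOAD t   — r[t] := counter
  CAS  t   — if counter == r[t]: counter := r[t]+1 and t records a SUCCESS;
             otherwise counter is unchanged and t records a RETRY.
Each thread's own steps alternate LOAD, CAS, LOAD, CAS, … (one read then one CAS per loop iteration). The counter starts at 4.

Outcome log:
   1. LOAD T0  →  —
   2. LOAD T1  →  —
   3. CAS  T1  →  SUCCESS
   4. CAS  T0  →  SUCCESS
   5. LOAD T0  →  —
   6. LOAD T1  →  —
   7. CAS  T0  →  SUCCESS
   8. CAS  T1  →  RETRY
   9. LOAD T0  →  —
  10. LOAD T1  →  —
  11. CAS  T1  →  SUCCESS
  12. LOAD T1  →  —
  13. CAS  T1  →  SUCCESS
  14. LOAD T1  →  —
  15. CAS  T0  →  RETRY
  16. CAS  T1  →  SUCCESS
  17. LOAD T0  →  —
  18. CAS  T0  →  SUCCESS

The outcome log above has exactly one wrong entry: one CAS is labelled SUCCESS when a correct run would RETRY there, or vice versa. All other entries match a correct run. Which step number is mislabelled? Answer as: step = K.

Re-executing:
T0 LOAD — after: cnt=4, r=4 — load
T1 LOAD — after: cnt=4, r=4 — load
T1 CAS — after: cnt=5, r=4 — ok
T0 CAS — after: cnt=5, r=4 — retry
T0 LOAD — after: cnt=5, r=5 — load
T1 LOAD — after: cnt=5, r=5 — load
T0 CAS — after: cnt=6, r=5 — ok
T1 CAS — after: cnt=6, r=5 — retry
T0 LOAD — after: cnt=6, r=6 — load
T1 LOAD — after: cnt=6, r=6 — load
T1 CAS — after: cnt=7, r=6 — ok
T1 LOAD — after: cnt=7, r=7 — load
T1 CAS — after: cnt=8, r=7 — ok
T1 LOAD — after: cnt=8, r=8 — load
T0 CAS — after: cnt=8, r=6 — retry
T1 CAS — after: cnt=9, r=8 — ok
T0 LOAD — after: cnt=9, r=9 — load
T0 CAS — after: cnt=10, r=9 — ok
Log disagrees first at step 4.

step = 4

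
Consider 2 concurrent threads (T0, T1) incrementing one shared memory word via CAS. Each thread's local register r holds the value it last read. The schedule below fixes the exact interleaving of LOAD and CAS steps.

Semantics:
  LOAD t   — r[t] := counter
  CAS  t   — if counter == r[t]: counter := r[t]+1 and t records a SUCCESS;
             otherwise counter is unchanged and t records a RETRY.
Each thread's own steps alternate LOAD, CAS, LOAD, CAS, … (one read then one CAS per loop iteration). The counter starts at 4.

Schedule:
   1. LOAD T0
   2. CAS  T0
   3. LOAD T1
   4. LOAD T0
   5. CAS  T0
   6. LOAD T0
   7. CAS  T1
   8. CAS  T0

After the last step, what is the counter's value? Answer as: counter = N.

counter = 7

#1 T0 reads 4
#2 T0 CAS(4→5) writes; counter now 5
#3 T1 reads 5
#4 T0 reads 5
#5 T0 CAS(5→6) writes; counter now 6
#6 T0 reads 6
#7 T1 CAS(5→6) fails; counter now 6
#8 T0 CAS(6→7) writes; counter now 7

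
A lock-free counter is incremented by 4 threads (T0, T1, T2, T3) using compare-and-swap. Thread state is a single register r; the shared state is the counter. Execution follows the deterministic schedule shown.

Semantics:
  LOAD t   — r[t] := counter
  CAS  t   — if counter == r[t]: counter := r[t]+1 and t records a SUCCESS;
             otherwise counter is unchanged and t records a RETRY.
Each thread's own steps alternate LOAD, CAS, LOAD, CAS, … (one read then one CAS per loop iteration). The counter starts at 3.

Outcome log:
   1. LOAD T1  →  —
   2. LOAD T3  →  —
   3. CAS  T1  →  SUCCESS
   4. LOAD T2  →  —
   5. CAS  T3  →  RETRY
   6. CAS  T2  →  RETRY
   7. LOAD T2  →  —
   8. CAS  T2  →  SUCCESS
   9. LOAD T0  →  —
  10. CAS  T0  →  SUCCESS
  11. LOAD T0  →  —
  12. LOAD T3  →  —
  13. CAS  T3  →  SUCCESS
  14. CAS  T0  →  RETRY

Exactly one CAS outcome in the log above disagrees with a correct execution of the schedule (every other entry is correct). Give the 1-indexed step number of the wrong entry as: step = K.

Correct run:
T1 LOAD — after: cnt=3, r=3 — load
T3 LOAD — after: cnt=3, r=3 — load
T1 CAS — after: cnt=4, r=3 — ok
T2 LOAD — after: cnt=4, r=4 — load
T3 CAS — after: cnt=4, r=3 — retry
T2 CAS — after: cnt=5, r=4 — ok
T2 LOAD — after: cnt=5, r=5 — load
T2 CAS — after: cnt=6, r=5 — ok
T0 LOAD — after: cnt=6, r=6 — load
T0 CAS — after: cnt=7, r=6 — ok
T0 LOAD — after: cnt=7, r=7 — load
T3 LOAD — after: cnt=7, r=7 — load
T3 CAS — after: cnt=8, r=7 — ok
T0 CAS — after: cnt=8, r=7 — retry
Log disagrees first at step 6.

step = 6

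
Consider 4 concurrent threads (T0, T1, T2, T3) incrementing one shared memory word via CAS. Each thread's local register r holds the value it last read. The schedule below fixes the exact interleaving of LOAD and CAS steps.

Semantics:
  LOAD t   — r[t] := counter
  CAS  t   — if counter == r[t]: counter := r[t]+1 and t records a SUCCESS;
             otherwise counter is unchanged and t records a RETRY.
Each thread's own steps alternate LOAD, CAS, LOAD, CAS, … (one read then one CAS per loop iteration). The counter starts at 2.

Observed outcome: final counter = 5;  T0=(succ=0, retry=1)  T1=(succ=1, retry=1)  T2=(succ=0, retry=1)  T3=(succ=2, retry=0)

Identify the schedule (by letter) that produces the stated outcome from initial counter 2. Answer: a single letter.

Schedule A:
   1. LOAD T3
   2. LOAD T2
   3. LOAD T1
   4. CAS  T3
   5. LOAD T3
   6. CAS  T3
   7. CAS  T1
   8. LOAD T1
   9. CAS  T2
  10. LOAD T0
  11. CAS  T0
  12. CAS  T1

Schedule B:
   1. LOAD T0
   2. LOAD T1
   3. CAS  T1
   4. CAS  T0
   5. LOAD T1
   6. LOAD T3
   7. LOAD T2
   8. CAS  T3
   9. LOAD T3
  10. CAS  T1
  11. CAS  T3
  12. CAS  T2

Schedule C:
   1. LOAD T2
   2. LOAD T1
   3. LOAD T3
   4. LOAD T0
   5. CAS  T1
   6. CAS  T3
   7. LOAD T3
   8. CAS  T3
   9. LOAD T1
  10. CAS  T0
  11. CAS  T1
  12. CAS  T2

Simulating candidate B:
T0 LOAD — after: cnt=2, r=2 — load
T1 LOAD — after: cnt=2, r=2 — load
T1 CAS — after: cnt=3, r=2 — ok
T0 CAS — after: cnt=3, r=2 — retry
T1 LOAD — after: cnt=3, r=3 — load
T3 LOAD — after: cnt=3, r=3 — load
T2 LOAD — after: cnt=3, r=3 — load
T3 CAS — after: cnt=4, r=3 — ok
T3 LOAD — after: cnt=4, r=4 — load
T1 CAS — after: cnt=4, r=3 — retry
T3 CAS — after: cnt=5, r=4 — ok
T2 CAS — after: cnt=5, r=3 — retry

B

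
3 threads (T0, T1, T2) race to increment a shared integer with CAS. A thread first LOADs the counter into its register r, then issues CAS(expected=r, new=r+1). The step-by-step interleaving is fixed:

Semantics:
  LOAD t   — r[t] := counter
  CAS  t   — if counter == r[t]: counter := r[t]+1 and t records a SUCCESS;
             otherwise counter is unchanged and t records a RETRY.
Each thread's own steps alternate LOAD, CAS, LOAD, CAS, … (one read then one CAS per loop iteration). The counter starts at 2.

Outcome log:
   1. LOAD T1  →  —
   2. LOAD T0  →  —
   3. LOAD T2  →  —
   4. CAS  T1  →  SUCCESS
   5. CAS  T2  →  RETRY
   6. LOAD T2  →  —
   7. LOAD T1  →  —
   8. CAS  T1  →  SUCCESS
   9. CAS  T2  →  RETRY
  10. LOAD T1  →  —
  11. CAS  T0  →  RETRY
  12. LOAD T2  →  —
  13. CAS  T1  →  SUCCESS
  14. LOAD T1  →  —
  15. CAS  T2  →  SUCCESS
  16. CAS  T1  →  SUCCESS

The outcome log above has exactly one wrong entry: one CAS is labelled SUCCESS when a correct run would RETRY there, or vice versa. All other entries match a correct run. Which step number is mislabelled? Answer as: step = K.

Correct run:
#1 T1 reads 2
#2 T0 reads 2
#3 T2 reads 2
#4 T1 CAS(2→3) writes; counter now 3
#5 T2 CAS(2→3) fails; counter now 3
#6 T2 reads 3
#7 T1 reads 3
#8 T1 CAS(3→4) writes; counter now 4
#9 T2 CAS(3→4) fails; counter now 4
#10 T1 reads 4
#11 T0 CAS(2→3) fails; counter now 4
#12 T2 reads 4
#13 T1 CAS(4→5) writes; counter now 5
#14 T1 reads 5
#15 T2 CAS(4→5) fails; counter now 5
#16 T1 CAS(5→6) writes; counter now 6
Log disagrees first at step 15.

step = 15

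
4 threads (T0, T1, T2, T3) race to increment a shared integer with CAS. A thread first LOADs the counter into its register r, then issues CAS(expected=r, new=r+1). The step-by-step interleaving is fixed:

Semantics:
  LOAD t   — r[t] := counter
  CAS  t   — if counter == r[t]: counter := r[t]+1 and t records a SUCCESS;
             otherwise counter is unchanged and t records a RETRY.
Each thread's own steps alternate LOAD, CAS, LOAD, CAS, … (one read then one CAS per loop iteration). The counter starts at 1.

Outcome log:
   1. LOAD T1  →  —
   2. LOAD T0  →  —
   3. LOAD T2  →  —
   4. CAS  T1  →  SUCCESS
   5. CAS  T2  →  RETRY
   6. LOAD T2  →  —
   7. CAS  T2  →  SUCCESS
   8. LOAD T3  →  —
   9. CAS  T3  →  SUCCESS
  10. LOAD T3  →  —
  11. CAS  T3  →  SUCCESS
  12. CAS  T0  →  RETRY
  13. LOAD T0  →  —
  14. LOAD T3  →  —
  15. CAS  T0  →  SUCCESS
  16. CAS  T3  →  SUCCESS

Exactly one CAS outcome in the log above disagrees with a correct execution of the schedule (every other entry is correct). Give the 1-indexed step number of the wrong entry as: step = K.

Reference trace:
[1] T1.load  rd  (counter 1, T1.r 1)
[2] T0.load  rd  (counter 1, T0.r 1)
[3] T2.load  rd  (counter 1, T2.r 1)
[4] T1.cas  hit  (counter 2, T1.r 1)
[5] T2.cas  miss  (counter 2, T2.r 1)
[6] T2.load  rd  (counter 2, T2.r 2)
[7] T2.cas  hit  (counter 3, T2.r 2)
[8] T3.load  rd  (counter 3, T3.r 3)
[9] T3.cas  hit  (counter 4, T3.r 3)
[10] T3.load  rd  (counter 4, T3.r 4)
[11] T3.cas  hit  (counter 5, T3.r 4)
[12] T0.cas  miss  (counter 5, T0.r 1)
[13] T0.load  rd  (counter 5, T0.r 5)
[14] T3.load  rd  (counter 5, T3.r 5)
[15] T0.cas  hit  (counter 6, T0.r 5)
[16] T3.cas  miss  (counter 6, T3.r 5)
Log disagrees first at step 16.

step = 16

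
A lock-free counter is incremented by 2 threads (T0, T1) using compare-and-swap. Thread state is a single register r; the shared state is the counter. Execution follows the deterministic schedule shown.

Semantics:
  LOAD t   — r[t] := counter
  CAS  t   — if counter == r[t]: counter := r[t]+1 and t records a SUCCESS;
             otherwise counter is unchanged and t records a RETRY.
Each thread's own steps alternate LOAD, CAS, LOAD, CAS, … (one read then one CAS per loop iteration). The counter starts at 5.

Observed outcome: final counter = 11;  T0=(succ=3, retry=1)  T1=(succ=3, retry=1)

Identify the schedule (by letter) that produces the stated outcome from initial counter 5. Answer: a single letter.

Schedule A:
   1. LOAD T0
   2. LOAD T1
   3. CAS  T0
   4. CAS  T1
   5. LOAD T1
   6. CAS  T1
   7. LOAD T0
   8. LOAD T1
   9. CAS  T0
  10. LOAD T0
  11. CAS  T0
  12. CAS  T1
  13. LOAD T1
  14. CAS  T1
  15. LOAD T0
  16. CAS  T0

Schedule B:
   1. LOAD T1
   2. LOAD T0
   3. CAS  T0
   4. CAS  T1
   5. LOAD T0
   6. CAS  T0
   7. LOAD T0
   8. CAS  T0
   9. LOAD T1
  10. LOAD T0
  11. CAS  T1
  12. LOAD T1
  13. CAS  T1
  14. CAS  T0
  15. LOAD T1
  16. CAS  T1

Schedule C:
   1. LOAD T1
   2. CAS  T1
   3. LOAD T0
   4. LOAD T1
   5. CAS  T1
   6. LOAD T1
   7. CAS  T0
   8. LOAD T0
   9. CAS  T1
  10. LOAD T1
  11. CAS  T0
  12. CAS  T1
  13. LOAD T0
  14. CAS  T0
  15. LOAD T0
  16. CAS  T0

Simulating candidate B:
#1 T1 reads 5
#2 T0 reads 5
#3 T0 CAS(5→6) writes; counter now 6
#4 T1 CAS(5→6) fails; counter now 6
#5 T0 reads 6
#6 T0 CAS(6→7) writes; counter now 7
#7 T0 reads 7
#8 T0 CAS(7→8) writes; counter now 8
#9 T1 reads 8
#10 T0 reads 8
#11 T1 CAS(8→9) writes; counter now 9
#12 T1 reads 9
#13 T1 CAS(9→10) writes; counter now 10
#14 T0 CAS(8→9) fails; counter now 10
#15 T1 reads 10
#16 T1 CAS(10→11) writes; counter now 11

B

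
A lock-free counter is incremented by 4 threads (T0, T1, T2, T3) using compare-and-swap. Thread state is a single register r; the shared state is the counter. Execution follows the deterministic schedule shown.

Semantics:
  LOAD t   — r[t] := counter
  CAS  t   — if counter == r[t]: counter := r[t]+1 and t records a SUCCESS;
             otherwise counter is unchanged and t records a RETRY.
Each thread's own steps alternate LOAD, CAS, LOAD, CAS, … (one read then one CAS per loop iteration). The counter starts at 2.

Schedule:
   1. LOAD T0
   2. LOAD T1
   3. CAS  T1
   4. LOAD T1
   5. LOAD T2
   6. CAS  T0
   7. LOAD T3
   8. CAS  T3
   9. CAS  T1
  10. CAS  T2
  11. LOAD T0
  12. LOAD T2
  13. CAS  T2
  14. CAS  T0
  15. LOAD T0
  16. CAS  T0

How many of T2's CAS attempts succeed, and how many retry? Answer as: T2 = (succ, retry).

T2 = (1, 1)

   1) LOAD T0:  M=2  r_T0=2
   2) LOAD T1:  M=2  r_T1=2
   3) CAS  T1:  M=3  r_T1=2 ✓
   4) LOAD T1:  M=3  r_T1=3
   5) LOAD T2:  M=3  r_T2=3
   6) CAS  T0:  M=3  r_T0=2 ✗
   7) LOAD T3:  M=3  r_T3=3
   8) CAS  T3:  M=4  r_T3=3 ✓
   9) CAS  T1:  M=4  r_T1=3 ✗
  10) CAS  T2:  M=4  r_T2=3 ✗
  11) LOAD T0:  M=4  r_T0=4
  12) LOAD T2:  M=4  r_T2=4
  13) CAS  T2:  M=5  r_T2=4 ✓
  14) CAS  T0:  M=5  r_T0=4 ✗
  15) LOAD T0:  M=5  r_T0=5
  16) CAS  T0:  M=6  r_T0=5 ✓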